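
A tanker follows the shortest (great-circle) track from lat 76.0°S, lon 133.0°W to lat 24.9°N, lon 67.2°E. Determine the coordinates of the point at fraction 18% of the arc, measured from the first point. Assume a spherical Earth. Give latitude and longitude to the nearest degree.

Write both endpoints as unit vectors p₁, p₂ with components (cos φ cos λ, cos φ sin λ, sin φ).
The central angle between the endpoints is δ = arccos(p₁·p₂) ≈ 2.233 rad (127.9°).
Interpolate at f = 0.18 with slerp weights a = sin((1−f)δ)/sin δ ≈ 1.225, b = sin(fδ)/sin δ ≈ 0.496.
p = a·p₁ + b·p₂ ≈ (-0.028, 0.198, -0.980); φ = arcsin(p_z) ≈ -78.48°, λ = atan2(p_y, p_x) ≈ 98.02°.

≈ lat 78°S, lon 98°E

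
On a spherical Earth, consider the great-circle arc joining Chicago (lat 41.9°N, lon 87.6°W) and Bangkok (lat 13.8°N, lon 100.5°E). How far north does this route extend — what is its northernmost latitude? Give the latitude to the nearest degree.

The great circle lies in the plane with unit normal n̂ = (p₁ × p₂)/|p₁ × p₂|.
Here n̂_z ≈ -0.123; the vertex latitude is φ_max = arccos|n̂_z| ≈ 83.0°.
Check via Clairaut: cos φ_max = |cos φ₁| · sin C = cos(41.9°)·sin(9.5°) ≈ 0.123, again giving ≈ 83.0°.

≈ 83°N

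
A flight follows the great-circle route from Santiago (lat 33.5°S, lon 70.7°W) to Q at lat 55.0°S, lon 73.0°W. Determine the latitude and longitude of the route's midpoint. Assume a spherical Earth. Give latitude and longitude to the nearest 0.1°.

≈ lat 44.3°S, lon 71.6°W

From cos δ = sin φ₁ sin φ₂ + cos φ₁ cos φ₂ cos Δλ, the central angle is δ ≈ 0.376 rad (21.6°).
Interpolate at f = 1/2 with slerp weights a = sin((1−f)δ)/sin δ ≈ 0.509, b = sin(fδ)/sin δ ≈ 0.509.
p = a·p₁ + b·p₂ ≈ (0.226, -0.680, -0.698); φ = arcsin(p_z) ≈ -44.26°, λ = atan2(p_y, p_x) ≈ -71.64°.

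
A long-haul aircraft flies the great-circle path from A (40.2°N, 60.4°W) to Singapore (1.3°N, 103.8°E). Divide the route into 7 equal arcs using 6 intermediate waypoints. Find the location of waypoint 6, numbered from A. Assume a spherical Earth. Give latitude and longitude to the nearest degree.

≈ (20°N, 98°E)

Write both endpoints as unit vectors p₁, p₂ with components (cos φ cos λ, cos φ sin λ, sin φ).
The central angle between the endpoints is δ = arccos(p₁·p₂) ≈ 2.375 rad (136.1°).
Interpolate at f = 6/7 with slerp weights a = sin((1−f)δ)/sin δ ≈ 0.480, b = sin(fδ)/sin δ ≈ 1.288.
p = a·p₁ + b·p₂ ≈ (-0.126, 0.932, 0.339); φ = arcsin(p_z) ≈ 19.80°, λ = atan2(p_y, p_x) ≈ 97.71°.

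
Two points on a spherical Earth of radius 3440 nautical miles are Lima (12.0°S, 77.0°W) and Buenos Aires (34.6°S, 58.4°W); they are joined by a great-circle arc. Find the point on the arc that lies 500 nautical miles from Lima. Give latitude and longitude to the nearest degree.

≈ 19°S, 72°W

The haversine formula gives a central angle δ ≈ 0.492 rad (28.2°) between the endpoints. The total great-circle distance is δ·R ≈ 0.492 × 3440 ≈ 1694 nmi, so the target fraction is f = 500/1694 ≈ 0.295.
Interpolate at f ≈ 0.295 with slerp weights a = sin((1−f)δ)/sin δ ≈ 0.720, b = sin(fδ)/sin δ ≈ 0.306.
p = a·p₁ + b·p₂ ≈ (0.290, -0.901, -0.324); φ = arcsin(p_z) ≈ -18.88°, λ = atan2(p_y, p_x) ≈ -72.12°.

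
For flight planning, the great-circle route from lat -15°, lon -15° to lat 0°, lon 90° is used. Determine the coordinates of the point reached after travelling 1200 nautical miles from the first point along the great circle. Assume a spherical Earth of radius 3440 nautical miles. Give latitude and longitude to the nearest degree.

≈ lat -15°, lon 6°

Convert each endpoint to a unit vector on the sphere (x = cos φ cos λ, y = cos φ sin λ, z = sin φ).
The central angle between the endpoints is δ = arccos(p₁·p₂) ≈ 1.823 rad (104.5°). The total great-circle distance is δ·R ≈ 1.823 × 3440 ≈ 6273 nmi, so the target fraction is f = 1200/6273 ≈ 0.191.
Interpolate at f ≈ 0.191 with slerp weights a = sin((1−f)δ)/sin δ ≈ 1.028, b = sin(fδ)/sin δ ≈ 0.353.
p = a·p₁ + b·p₂ ≈ (0.959, 0.096, -0.266); φ = arcsin(p_z) ≈ -15.43°, λ = atan2(p_y, p_x) ≈ 5.72°.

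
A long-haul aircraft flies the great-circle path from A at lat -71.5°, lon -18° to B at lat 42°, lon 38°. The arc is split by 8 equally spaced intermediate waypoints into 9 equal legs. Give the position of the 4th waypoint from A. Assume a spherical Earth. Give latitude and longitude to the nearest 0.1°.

From cos δ = sin φ₁ sin φ₂ + cos φ₁ cos φ₂ cos Δλ, the central angle is δ ≈ 2.098 rad (120.2°).
Interpolate at f = 4/9 with slerp weights a = sin((1−f)δ)/sin δ ≈ 1.063, b = sin(fδ)/sin δ ≈ 0.929.
p = a·p₁ + b·p₂ ≈ (0.865, 0.321, -0.387); φ = arcsin(p_z) ≈ -22.74°, λ = atan2(p_y, p_x) ≈ 20.35°.

≈ lat -22.7°, lon 20.4°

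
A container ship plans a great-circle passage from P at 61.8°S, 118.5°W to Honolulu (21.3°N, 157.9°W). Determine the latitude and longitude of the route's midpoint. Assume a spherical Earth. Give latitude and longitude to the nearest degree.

≈ 21°S, 145°W

Write both endpoints as unit vectors p₁, p₂ with components (cos φ cos λ, cos φ sin λ, sin φ).
The central angle between the endpoints is δ = arccos(p₁·p₂) ≈ 1.551 rad (88.8°).
Interpolate at f = 1/2 with slerp weights a = sin((1−f)δ)/sin δ ≈ 0.700, b = sin(fδ)/sin δ ≈ 0.700.
p = a·p₁ + b·p₂ ≈ (-0.762, -0.536, -0.363); φ = arcsin(p_z) ≈ -21.27°, λ = atan2(p_y, p_x) ≈ -144.88°.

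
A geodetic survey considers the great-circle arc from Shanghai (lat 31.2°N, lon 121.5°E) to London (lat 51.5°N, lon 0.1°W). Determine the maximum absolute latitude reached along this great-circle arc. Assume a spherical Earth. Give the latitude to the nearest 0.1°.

The great circle lies in the plane with unit normal n̂ = (p₁ × p₂)/|p₁ × p₂|.
Here n̂_z ≈ -0.457; the vertex latitude is φ_max = arccos|n̂_z| ≈ 62.8°.
Check via Clairaut: cos φ_max = |cos φ₁| · sin C = cos(31.2°)·sin(32.3°) ≈ 0.457, again giving ≈ 62.8°.

≈ 62.8°N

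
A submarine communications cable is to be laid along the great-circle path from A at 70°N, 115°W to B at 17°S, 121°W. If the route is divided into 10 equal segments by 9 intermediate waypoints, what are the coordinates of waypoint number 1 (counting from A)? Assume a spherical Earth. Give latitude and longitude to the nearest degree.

≈ 61°N, 117°W

Write both endpoints as unit vectors p₁, p₂ with components (cos φ cos λ, cos φ sin λ, sin φ).
The central angle between the endpoints is δ = arccos(p₁·p₂) ≈ 1.520 rad (87.1°).
Interpolate at f = 1/10 with slerp weights a = sin((1−f)δ)/sin δ ≈ 0.981, b = sin(fδ)/sin δ ≈ 0.152.
p = a·p₁ + b·p₂ ≈ (-0.216, -0.428, 0.877); φ = arcsin(p_z) ≈ 61.32°, λ = atan2(p_y, p_x) ≈ -116.81°.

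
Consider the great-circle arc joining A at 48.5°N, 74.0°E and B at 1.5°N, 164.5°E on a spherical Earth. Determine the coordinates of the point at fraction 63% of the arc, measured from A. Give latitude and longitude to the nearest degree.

≈ 25°N, 141°E

Convert each endpoint to a unit vector on the sphere (x = cos φ cos λ, y = cos φ sin λ, z = sin φ).
The central angle between the endpoints is δ = arccos(p₁·p₂) ≈ 1.557 rad (89.2°).
Interpolate at f = 0.63 with slerp weights a = sin((1−f)δ)/sin δ ≈ 0.545, b = sin(fδ)/sin δ ≈ 0.831.
p = a·p₁ + b·p₂ ≈ (-0.701, 0.569, 0.430); φ = arcsin(p_z) ≈ 25.45°, λ = atan2(p_y, p_x) ≈ 140.94°.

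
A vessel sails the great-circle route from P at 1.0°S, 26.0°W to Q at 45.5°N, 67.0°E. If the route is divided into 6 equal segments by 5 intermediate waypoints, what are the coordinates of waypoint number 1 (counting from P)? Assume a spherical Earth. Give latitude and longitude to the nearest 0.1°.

≈ 10.0°N, 15.1°W

From cos δ = sin φ₁ sin φ₂ + cos φ₁ cos φ₂ cos Δλ, the central angle is δ ≈ 1.620 rad (92.8°).
Interpolate at f = 1/6 with slerp weights a = sin((1−f)δ)/sin δ ≈ 0.977, b = sin(fδ)/sin δ ≈ 0.267.
p = a·p₁ + b·p₂ ≈ (0.951, -0.256, 0.173); φ = arcsin(p_z) ≈ 9.99°, λ = atan2(p_y, p_x) ≈ -15.06°.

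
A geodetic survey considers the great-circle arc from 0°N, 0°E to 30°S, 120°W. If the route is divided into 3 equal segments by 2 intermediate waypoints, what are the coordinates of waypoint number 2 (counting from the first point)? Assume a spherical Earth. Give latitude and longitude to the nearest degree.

≈ 33°S, 75°W

The haversine formula gives a central angle δ ≈ 2.019 rad (115.7°) between the endpoints.
Interpolate at f = 2/3 with slerp weights a = sin((1−f)δ)/sin δ ≈ 0.691, b = sin(fδ)/sin δ ≈ 1.081.
p = a·p₁ + b·p₂ ≈ (0.223, -0.811, -0.541); φ = arcsin(p_z) ≈ -32.73°, λ = atan2(p_y, p_x) ≈ -74.62°.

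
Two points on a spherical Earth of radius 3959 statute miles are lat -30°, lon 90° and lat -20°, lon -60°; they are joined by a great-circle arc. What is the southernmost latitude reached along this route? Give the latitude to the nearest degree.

≈ -61°

The great circle lies in the plane with unit normal n̂ = (p₁ × p₂)/|p₁ × p₂|.
Here n̂_z ≈ -0.481; the vertex latitude is φ_max = arccos|n̂_z| ≈ 61.2°.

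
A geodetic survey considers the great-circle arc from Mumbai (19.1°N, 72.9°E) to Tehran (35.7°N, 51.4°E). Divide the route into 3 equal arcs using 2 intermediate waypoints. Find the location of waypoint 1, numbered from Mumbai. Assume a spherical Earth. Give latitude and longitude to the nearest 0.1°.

Convert each endpoint to a unit vector on the sphere (x = cos φ cos λ, y = cos φ sin λ, z = sin φ).
The central angle between the endpoints is δ = arccos(p₁·p₂) ≈ 0.440 rad (25.2°).
Interpolate at f = 1/3 with slerp weights a = sin((1−f)δ)/sin δ ≈ 0.679, b = sin(fδ)/sin δ ≈ 0.343.
p = a·p₁ + b·p₂ ≈ (0.362, 0.831, 0.422); φ = arcsin(p_z) ≈ 24.98°, λ = atan2(p_y, p_x) ≈ 66.43°.

≈ 25.0°N, 66.4°E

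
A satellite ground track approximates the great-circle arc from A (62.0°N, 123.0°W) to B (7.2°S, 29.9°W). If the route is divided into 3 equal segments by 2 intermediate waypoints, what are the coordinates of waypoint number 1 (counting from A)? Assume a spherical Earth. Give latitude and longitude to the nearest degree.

≈ (48°N, 70°W)

Convert each endpoint to a unit vector on the sphere (x = cos φ cos λ, y = cos φ sin λ, z = sin φ).
The central angle between the endpoints is δ = arccos(p₁·p₂) ≈ 1.707 rad (97.8°).
Interpolate at f = 1/3 with slerp weights a = sin((1−f)δ)/sin δ ≈ 0.916, b = sin(fδ)/sin δ ≈ 0.544.
p = a·p₁ + b·p₂ ≈ (0.233, -0.630, 0.741); φ = arcsin(p_z) ≈ 47.81°, λ = atan2(p_y, p_x) ≈ -69.66°.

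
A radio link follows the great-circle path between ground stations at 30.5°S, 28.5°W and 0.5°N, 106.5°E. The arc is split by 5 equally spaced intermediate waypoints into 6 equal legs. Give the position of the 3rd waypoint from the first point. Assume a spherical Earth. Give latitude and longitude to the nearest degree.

≈ 35°S, 49°E

Write both endpoints as unit vectors p₁, p₂ with components (cos φ cos λ, cos φ sin λ, sin φ).
The central angle between the endpoints is δ = arccos(p₁·p₂) ≈ 2.231 rad (127.9°).
Interpolate at f = 3/6 with slerp weights a = sin((1−f)δ)/sin δ ≈ 1.138, b = sin(fδ)/sin δ ≈ 1.138.
p = a·p₁ + b·p₂ ≈ (0.538, 0.623, -0.567); φ = arcsin(p_z) ≈ -34.57°, λ = atan2(p_y, p_x) ≈ 49.17°.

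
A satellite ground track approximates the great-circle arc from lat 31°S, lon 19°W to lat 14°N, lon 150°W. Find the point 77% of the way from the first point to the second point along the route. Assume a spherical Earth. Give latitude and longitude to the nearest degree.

≈ lat 2°S, lon 124°W

Write both endpoints as unit vectors p₁, p₂ with components (cos φ cos λ, cos φ sin λ, sin φ).
The central angle between the endpoints is δ = arccos(p₁·p₂) ≈ 2.305 rad (132.1°).
Interpolate at f = 0.77 with slerp weights a = sin((1−f)δ)/sin δ ≈ 0.681, b = sin(fδ)/sin δ ≈ 1.319.
p = a·p₁ + b·p₂ ≈ (-0.556, -0.830, -0.032); φ = arcsin(p_z) ≈ -1.82°, λ = atan2(p_y, p_x) ≈ -123.83°.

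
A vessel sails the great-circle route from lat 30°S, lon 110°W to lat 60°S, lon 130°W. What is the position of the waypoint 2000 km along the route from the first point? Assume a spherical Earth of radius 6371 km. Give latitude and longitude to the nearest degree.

Convert each endpoint to a unit vector on the sphere (x = cos φ cos λ, y = cos φ sin λ, z = sin φ).
The central angle between the endpoints is δ = arccos(p₁·p₂) ≈ 0.574 rad (32.9°). The total great-circle distance is δ·R ≈ 0.574 × 6371 ≈ 3655 km, so the target fraction is f = 2000/3655 ≈ 0.547.
Interpolate at f ≈ 0.547 with slerp weights a = sin((1−f)δ)/sin δ ≈ 0.473, b = sin(fδ)/sin δ ≈ 0.569.
p = a·p₁ + b·p₂ ≈ (-0.323, -0.603, -0.729); φ = arcsin(p_z) ≈ -46.83°, λ = atan2(p_y, p_x) ≈ -118.18°.

≈ lat 47°S, lon 118°W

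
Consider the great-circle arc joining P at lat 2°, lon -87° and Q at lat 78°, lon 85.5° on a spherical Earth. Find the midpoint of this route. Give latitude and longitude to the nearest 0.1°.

≈ lat 51.9°, lon -85.0°

Write both endpoints as unit vectors p₁, p₂ with components (cos φ cos λ, cos φ sin λ, sin φ).
The central angle between the endpoints is δ = arccos(p₁·p₂) ≈ 1.744 rad (99.9°).
Interpolate at f = 1/2 with slerp weights a = sin((1−f)δ)/sin δ ≈ 0.777, b = sin(fδ)/sin δ ≈ 0.777.
p = a·p₁ + b·p₂ ≈ (0.053, -0.614, 0.787); φ = arcsin(p_z) ≈ 51.92°, λ = atan2(p_y, p_x) ≈ -85.04°.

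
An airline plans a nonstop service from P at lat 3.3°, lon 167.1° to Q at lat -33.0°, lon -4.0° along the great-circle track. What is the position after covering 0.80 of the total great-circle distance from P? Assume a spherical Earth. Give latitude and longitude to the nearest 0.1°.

≈ lat -60.5°, lon 13.7°

Convert each endpoint to a unit vector on the sphere (x = cos φ cos λ, y = cos φ sin λ, z = sin φ).
The central angle between the endpoints is δ = arccos(p₁·p₂) ≈ 2.603 rad (149.2°).
Interpolate at f = 0.80 with slerp weights a = sin((1−f)δ)/sin δ ≈ 0.970, b = sin(fδ)/sin δ ≈ 1.700.
p = a·p₁ + b·p₂ ≈ (0.479, 0.117, -0.870); φ = arcsin(p_z) ≈ -60.49°, λ = atan2(p_y, p_x) ≈ 13.71°.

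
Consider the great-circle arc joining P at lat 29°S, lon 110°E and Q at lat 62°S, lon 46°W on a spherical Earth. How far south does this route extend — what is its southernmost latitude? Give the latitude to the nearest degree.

The great circle lies in the plane with unit normal n̂ = (p₁ × p₂)/|p₁ × p₂|.
Here n̂_z ≈ -0.167; the vertex latitude is φ_max = arccos|n̂_z| ≈ 80.4°.
Check via Clairaut: cos φ_max = |cos φ₁| · sin C = cos(29.0°)·sin(169.0°) ≈ 0.167, again giving ≈ 80.4°.

≈ 80°S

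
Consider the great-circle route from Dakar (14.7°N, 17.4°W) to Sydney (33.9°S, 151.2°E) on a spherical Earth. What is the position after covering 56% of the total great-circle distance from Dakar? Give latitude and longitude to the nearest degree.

Write both endpoints as unit vectors p₁, p₂ with components (cos φ cos λ, cos φ sin λ, sin φ).
The central angle between the endpoints is δ = arccos(p₁·p₂) ≈ 2.761 rad (158.2°).
Interpolate at f = 0.56 with slerp weights a = sin((1−f)δ)/sin δ ≈ 2.525, b = sin(fδ)/sin δ ≈ 2.693.
p = a·p₁ + b·p₂ ≈ (0.372, 0.346, -0.861); φ = arcsin(p_z) ≈ -59.45°, λ = atan2(p_y, p_x) ≈ 42.97°.

≈ (59°S, 43°E)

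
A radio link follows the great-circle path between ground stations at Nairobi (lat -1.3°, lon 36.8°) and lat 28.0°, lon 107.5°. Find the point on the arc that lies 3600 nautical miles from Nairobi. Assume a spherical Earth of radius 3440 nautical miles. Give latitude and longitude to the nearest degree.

≈ lat 25°, lon 93°

From cos δ = sin φ₁ sin φ₂ + cos φ₁ cos φ₂ cos Δλ, the central angle is δ ≈ 1.286 rad (73.7°). The total great-circle distance is δ·R ≈ 1.286 × 3440 ≈ 4423 nmi, so the target fraction is f = 3600/4423 ≈ 0.814.
Interpolate at f ≈ 0.814 with slerp weights a = sin((1−f)δ)/sin δ ≈ 0.247, b = sin(fδ)/sin δ ≈ 0.902.
p = a·p₁ + b·p₂ ≈ (-0.042, 0.908, 0.418); φ = arcsin(p_z) ≈ 24.70°, λ = atan2(p_y, p_x) ≈ 92.63°.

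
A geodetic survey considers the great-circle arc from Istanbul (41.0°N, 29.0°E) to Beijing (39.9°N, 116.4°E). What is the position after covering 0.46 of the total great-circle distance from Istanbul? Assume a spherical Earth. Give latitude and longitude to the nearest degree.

Convert each endpoint to a unit vector on the sphere (x = cos φ cos λ, y = cos φ sin λ, z = sin φ).
The central angle between the endpoints is δ = arccos(p₁·p₂) ≈ 1.107 rad (63.4°).
Interpolate at f = 0.46 with slerp weights a = sin((1−f)δ)/sin δ ≈ 0.629, b = sin(fδ)/sin δ ≈ 0.545.
p = a·p₁ + b·p₂ ≈ (0.229, 0.605, 0.763); φ = arcsin(p_z) ≈ 49.69°, λ = atan2(p_y, p_x) ≈ 69.22°.

≈ 50°N, 69°E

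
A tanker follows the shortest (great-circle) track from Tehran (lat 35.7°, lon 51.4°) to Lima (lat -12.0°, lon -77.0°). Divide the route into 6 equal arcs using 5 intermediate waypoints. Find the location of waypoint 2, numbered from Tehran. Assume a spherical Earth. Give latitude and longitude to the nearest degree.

Write both endpoints as unit vectors p₁, p₂ with components (cos φ cos λ, cos φ sin λ, sin φ).
The central angle between the endpoints is δ = arccos(p₁·p₂) ≈ 2.233 rad (127.9°).
Interpolate at f = 2/6 with slerp weights a = sin((1−f)δ)/sin δ ≈ 1.264, b = sin(fδ)/sin δ ≈ 0.859.
p = a·p₁ + b·p₂ ≈ (0.829, -0.017, 0.559); φ = arcsin(p_z) ≈ 33.97°, λ = atan2(p_y, p_x) ≈ -1.15°.

≈ lat 34°, lon -1°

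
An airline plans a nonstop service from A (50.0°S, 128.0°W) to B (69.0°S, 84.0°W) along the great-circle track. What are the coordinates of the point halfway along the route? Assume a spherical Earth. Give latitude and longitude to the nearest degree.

Write both endpoints as unit vectors p₁, p₂ with components (cos φ cos λ, cos φ sin λ, sin φ).
The central angle between the endpoints is δ = arccos(p₁·p₂) ≈ 0.493 rad (28.3°).
Interpolate at f = 1/2 with slerp weights a = sin((1−f)δ)/sin δ ≈ 0.516, b = sin(fδ)/sin δ ≈ 0.516.
p = a·p₁ + b·p₂ ≈ (-0.185, -0.445, -0.876); φ = arcsin(p_z) ≈ -61.20°, λ = atan2(p_y, p_x) ≈ -112.55°.

≈ (61°S, 113°W)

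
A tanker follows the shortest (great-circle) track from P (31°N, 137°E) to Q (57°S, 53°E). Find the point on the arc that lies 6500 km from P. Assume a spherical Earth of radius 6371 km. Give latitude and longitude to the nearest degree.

Convert each endpoint to a unit vector on the sphere (x = cos φ cos λ, y = cos φ sin λ, z = sin φ).
The central angle between the endpoints is δ = arccos(p₁·p₂) ≈ 1.964 rad (112.5°). The total great-circle distance is δ·R ≈ 1.964 × 6371 ≈ 12513 km, so the target fraction is f = 6500/12513 ≈ 0.519.
Interpolate at f ≈ 0.519 with slerp weights a = sin((1−f)δ)/sin δ ≈ 0.877, b = sin(fδ)/sin δ ≈ 0.923.
p = a·p₁ + b·p₂ ≈ (-0.247, 0.914, -0.322); φ = arcsin(p_z) ≈ -18.80°, λ = atan2(p_y, p_x) ≈ 105.13°.

≈ (19°S, 105°E)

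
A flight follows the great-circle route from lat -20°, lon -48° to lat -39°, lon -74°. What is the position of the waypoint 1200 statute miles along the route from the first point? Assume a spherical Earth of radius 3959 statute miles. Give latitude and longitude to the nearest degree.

≈ lat -32°, lon -62°

Write both endpoints as unit vectors p₁, p₂ with components (cos φ cos λ, cos φ sin λ, sin φ).
The central angle between the endpoints is δ = arccos(p₁·p₂) ≈ 0.512 rad (29.4°). The total great-circle distance is δ·R ≈ 0.512 × 3959 ≈ 2028 mi, so the target fraction is f = 1200/2028 ≈ 0.592.
Interpolate at f ≈ 0.592 with slerp weights a = sin((1−f)δ)/sin δ ≈ 0.424, b = sin(fδ)/sin δ ≈ 0.609.
p = a·p₁ + b·p₂ ≈ (0.397, -0.751, -0.528); φ = arcsin(p_z) ≈ -31.88°, λ = atan2(p_y, p_x) ≈ -62.14°.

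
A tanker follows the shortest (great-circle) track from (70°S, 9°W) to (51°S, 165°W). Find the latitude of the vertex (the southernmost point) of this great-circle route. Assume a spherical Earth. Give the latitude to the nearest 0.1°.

≈ 84.1°S

The great circle lies in the plane with unit normal n̂ = (p₁ × p₂)/|p₁ × p₂|.
Here n̂_z ≈ -0.104; the vertex latitude is φ_max = arccos|n̂_z| ≈ 84.1°.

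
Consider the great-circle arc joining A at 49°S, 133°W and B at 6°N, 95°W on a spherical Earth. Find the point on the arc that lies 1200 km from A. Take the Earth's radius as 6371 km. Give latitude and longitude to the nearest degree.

Write both endpoints as unit vectors p₁, p₂ with components (cos φ cos λ, cos φ sin λ, sin φ).
The central angle between the endpoints is δ = arccos(p₁·p₂) ≈ 1.120 rad (64.2°). The total great-circle distance is δ·R ≈ 1.120 × 6371 ≈ 7139 km, so the target fraction is f = 1200/7139 ≈ 0.168.
Interpolate at f ≈ 0.168 with slerp weights a = sin((1−f)δ)/sin δ ≈ 0.892, b = sin(fδ)/sin δ ≈ 0.208.
p = a·p₁ + b·p₂ ≈ (-0.417, -0.634, -0.651); φ = arcsin(p_z) ≈ -40.64°, λ = atan2(p_y, p_x) ≈ -123.34°.

≈ 41°S, 123°W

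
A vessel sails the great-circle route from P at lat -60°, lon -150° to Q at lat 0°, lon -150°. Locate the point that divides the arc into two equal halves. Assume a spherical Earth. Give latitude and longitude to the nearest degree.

≈ lat -30°, lon -150°

From cos δ = sin φ₁ sin φ₂ + cos φ₁ cos φ₂ cos Δλ, the central angle is δ ≈ 1.047 rad (60.0°).
Interpolate at f = 1/2 with slerp weights a = sin((1−f)δ)/sin δ ≈ 0.577, b = sin(fδ)/sin δ ≈ 0.577.
p = a·p₁ + b·p₂ ≈ (-0.750, -0.433, -0.500); φ = arcsin(p_z) ≈ -30.00°, λ = atan2(p_y, p_x) ≈ -150.00°.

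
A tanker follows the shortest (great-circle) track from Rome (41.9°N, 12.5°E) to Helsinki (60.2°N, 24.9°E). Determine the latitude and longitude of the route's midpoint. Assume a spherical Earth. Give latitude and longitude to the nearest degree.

≈ 51°N, 17°E

From cos δ = sin φ₁ sin φ₂ + cos φ₁ cos φ₂ cos Δλ, the central angle is δ ≈ 0.346 rad (19.8°).
Interpolate at f = 1/2 with slerp weights a = sin((1−f)δ)/sin δ ≈ 0.508, b = sin(fδ)/sin δ ≈ 0.508.
p = a·p₁ + b·p₂ ≈ (0.598, 0.188, 0.779); φ = arcsin(p_z) ≈ 51.21°, λ = atan2(p_y, p_x) ≈ 17.46°.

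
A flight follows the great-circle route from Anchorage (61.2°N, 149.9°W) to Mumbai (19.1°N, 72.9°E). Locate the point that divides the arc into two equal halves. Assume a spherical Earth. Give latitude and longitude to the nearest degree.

≈ 61°N, 102°E

From cos δ = sin φ₁ sin φ₂ + cos φ₁ cos φ₂ cos Δλ, the central angle is δ ≈ 1.618 rad (92.7°).
Interpolate at f = 1/2 with slerp weights a = sin((1−f)δ)/sin δ ≈ 0.724, b = sin(fδ)/sin δ ≈ 0.724.
p = a·p₁ + b·p₂ ≈ (-0.101, 0.479, 0.872); φ = arcsin(p_z) ≈ 60.68°, λ = atan2(p_y, p_x) ≈ 101.86°.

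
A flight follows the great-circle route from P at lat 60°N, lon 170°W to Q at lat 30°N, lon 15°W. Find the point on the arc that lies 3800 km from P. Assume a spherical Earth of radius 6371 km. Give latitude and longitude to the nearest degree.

Write both endpoints as unit vectors p₁, p₂ with components (cos φ cos λ, cos φ sin λ, sin φ).
The central angle between the endpoints is δ = arccos(p₁·p₂) ≈ 1.530 rad (87.7°). The total great-circle distance is δ·R ≈ 1.530 × 6371 ≈ 9749 km, so the target fraction is f = 3800/9749 ≈ 0.390.
Interpolate at f ≈ 0.390 with slerp weights a = sin((1−f)δ)/sin δ ≈ 0.805, b = sin(fδ)/sin δ ≈ 0.562.
p = a·p₁ + b·p₂ ≈ (0.074, -0.196, 0.978); φ = arcsin(p_z) ≈ 77.91°, λ = atan2(p_y, p_x) ≈ -69.27°.

≈ lat 78°N, lon 69°W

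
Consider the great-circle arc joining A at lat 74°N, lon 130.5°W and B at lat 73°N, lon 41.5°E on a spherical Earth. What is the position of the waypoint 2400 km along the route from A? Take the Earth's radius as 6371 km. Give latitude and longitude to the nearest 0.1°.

≈ lat 84.3°N, lon 33.5°E

Write both endpoints as unit vectors p₁, p₂ with components (cos φ cos λ, cos φ sin λ, sin φ).
The central angle between the endpoints is δ = arccos(p₁·p₂) ≈ 0.575 rad (32.9°). The total great-circle distance is δ·R ≈ 0.575 × 6371 ≈ 3660 km, so the target fraction is f = 2400/3660 ≈ 0.656.
Interpolate at f ≈ 0.656 with slerp weights a = sin((1−f)δ)/sin δ ≈ 0.362, b = sin(fδ)/sin δ ≈ 0.677.
p = a·p₁ + b·p₂ ≈ (0.083, 0.055, 0.995); φ = arcsin(p_z) ≈ 84.25°, λ = atan2(p_y, p_x) ≈ 33.54°.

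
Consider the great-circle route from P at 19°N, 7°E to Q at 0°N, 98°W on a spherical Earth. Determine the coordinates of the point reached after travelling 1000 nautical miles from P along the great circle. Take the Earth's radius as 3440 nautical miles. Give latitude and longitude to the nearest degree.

≈ 20°N, 11°W

Write both endpoints as unit vectors p₁, p₂ with components (cos φ cos λ, cos φ sin λ, sin φ).
The central angle between the endpoints is δ = arccos(p₁·p₂) ≈ 1.818 rad (104.2°). The total great-circle distance is δ·R ≈ 1.818 × 3440 ≈ 6254 nmi, so the target fraction is f = 1000/6254 ≈ 0.160.
Interpolate at f ≈ 0.160 with slerp weights a = sin((1−f)δ)/sin δ ≈ 1.030, b = sin(fδ)/sin δ ≈ 0.296.
p = a·p₁ + b·p₂ ≈ (0.926, -0.174, 0.335); φ = arcsin(p_z) ≈ 19.60°, λ = atan2(p_y, p_x) ≈ -10.64°.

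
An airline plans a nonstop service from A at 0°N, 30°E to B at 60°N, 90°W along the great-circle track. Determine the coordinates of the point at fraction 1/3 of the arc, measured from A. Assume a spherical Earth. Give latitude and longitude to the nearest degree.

From cos δ = sin φ₁ sin φ₂ + cos φ₁ cos φ₂ cos Δλ, the central angle is δ ≈ 1.823 rad (104.5°).
Interpolate at f = 1/3 with slerp weights a = sin((1−f)δ)/sin δ ≈ 0.968, b = sin(fδ)/sin δ ≈ 0.590.
p = a·p₁ + b·p₂ ≈ (0.839, 0.189, 0.511); φ = arcsin(p_z) ≈ 30.72°, λ = atan2(p_y, p_x) ≈ 12.72°.

≈ 31°N, 13°E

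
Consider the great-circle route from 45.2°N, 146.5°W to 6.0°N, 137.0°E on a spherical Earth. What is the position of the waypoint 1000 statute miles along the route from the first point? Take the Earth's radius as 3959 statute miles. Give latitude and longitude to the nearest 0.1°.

Convert each endpoint to a unit vector on the sphere (x = cos φ cos λ, y = cos φ sin λ, z = sin φ).
The central angle between the endpoints is δ = arccos(p₁·p₂) ≈ 1.331 rad (76.2°). The total great-circle distance is δ·R ≈ 1.331 × 3959 ≈ 5268 mi, so the target fraction is f = 1000/5268 ≈ 0.190.
Interpolate at f ≈ 0.190 with slerp weights a = sin((1−f)δ)/sin δ ≈ 0.907, b = sin(fδ)/sin δ ≈ 0.257.
p = a·p₁ + b·p₂ ≈ (-0.720, -0.178, 0.671); φ = arcsin(p_z) ≈ 42.11°, λ = atan2(p_y, p_x) ≈ -166.10°.

≈ 42.1°N, 166.1°W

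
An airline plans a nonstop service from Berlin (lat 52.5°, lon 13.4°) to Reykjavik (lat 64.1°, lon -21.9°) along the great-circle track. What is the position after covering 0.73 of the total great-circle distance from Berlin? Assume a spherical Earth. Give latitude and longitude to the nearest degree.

≈ lat 62°, lon -10°

The haversine formula gives a central angle δ ≈ 0.375 rad (21.5°) between the endpoints.
Interpolate at f = 0.73 with slerp weights a = sin((1−f)δ)/sin δ ≈ 0.276, b = sin(fδ)/sin δ ≈ 0.738.
p = a·p₁ + b·p₂ ≈ (0.463, -0.081, 0.883); φ = arcsin(p_z) ≈ 61.99°, λ = atan2(p_y, p_x) ≈ -9.97°.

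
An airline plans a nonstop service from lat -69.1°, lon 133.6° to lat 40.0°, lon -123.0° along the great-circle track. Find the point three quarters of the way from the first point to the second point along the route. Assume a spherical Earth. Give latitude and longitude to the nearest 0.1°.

From cos δ = sin φ₁ sin φ₂ + cos φ₁ cos φ₂ cos Δλ, the central angle is δ ≈ 2.297 rad (131.6°).
Interpolate at f = 3/4 with slerp weights a = sin((1−f)δ)/sin δ ≈ 0.726, b = sin(fδ)/sin δ ≈ 1.322.
p = a·p₁ + b·p₂ ≈ (-0.730, -0.662, 0.171); φ = arcsin(p_z) ≈ 9.85°, λ = atan2(p_y, p_x) ≈ -137.82°.

≈ lat 9.9°, lon -137.8°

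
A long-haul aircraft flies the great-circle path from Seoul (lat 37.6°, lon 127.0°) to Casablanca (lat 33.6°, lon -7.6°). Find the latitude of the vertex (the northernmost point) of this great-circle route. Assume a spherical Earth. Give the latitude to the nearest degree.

≈ 62°

The great circle lies in the plane with unit normal n̂ = (p₁ × p₂)/|p₁ × p₂|.
Here n̂_z ≈ -0.474; the vertex latitude is φ_max = arccos|n̂_z| ≈ 61.7°.
Check via Clairaut: cos φ_max = |cos φ₁| · sin C = cos(37.6°)·sin(36.7°) ≈ 0.474, again giving ≈ 61.7°.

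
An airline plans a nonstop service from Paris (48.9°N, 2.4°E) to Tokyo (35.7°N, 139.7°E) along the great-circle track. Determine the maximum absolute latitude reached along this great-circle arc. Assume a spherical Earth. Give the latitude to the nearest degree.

The great circle lies in the plane with unit normal n̂ = (p₁ × p₂)/|p₁ × p₂|.
Here n̂_z ≈ +0.362; the vertex latitude is φ_max = arccos|n̂_z| ≈ 68.7°.

≈ 69°N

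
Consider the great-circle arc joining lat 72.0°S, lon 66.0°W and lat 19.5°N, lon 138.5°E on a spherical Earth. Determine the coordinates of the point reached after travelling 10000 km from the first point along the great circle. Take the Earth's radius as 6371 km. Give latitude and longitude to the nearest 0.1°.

Convert each endpoint to a unit vector on the sphere (x = cos φ cos λ, y = cos φ sin λ, z = sin φ).
The central angle between the endpoints is δ = arccos(p₁·p₂) ≈ 2.193 rad (125.6°). The total great-circle distance is δ·R ≈ 2.193 × 6371 ≈ 13969 km, so the target fraction is f = 10000/13969 ≈ 0.716.
Interpolate at f ≈ 0.716 with slerp weights a = sin((1−f)δ)/sin δ ≈ 0.718, b = sin(fδ)/sin δ ≈ 1.230.
p = a·p₁ + b·p₂ ≈ (-0.778, 0.566, -0.272); φ = arcsin(p_z) ≈ -15.79°, λ = atan2(p_y, p_x) ≈ 143.99°.

≈ lat 15.8°S, lon 144.0°E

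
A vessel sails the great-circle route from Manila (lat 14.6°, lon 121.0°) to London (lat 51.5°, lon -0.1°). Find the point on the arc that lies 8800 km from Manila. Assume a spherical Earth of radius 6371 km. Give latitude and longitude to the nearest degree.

Write both endpoints as unit vectors p₁, p₂ with components (cos φ cos λ, cos φ sin λ, sin φ).
The central angle between the endpoints is δ = arccos(p₁·p₂) ≈ 1.685 rad (96.5°). The total great-circle distance is δ·R ≈ 1.685 × 6371 ≈ 10735 km, so the target fraction is f = 8800/10735 ≈ 0.820.
Interpolate at f ≈ 0.820 with slerp weights a = sin((1−f)δ)/sin δ ≈ 0.301, b = sin(fδ)/sin δ ≈ 0.989.
p = a·p₁ + b·p₂ ≈ (0.465, 0.249, 0.849); φ = arcsin(p_z) ≈ 58.16°, λ = atan2(p_y, p_x) ≈ 28.11°.

≈ lat 58°, lon 28°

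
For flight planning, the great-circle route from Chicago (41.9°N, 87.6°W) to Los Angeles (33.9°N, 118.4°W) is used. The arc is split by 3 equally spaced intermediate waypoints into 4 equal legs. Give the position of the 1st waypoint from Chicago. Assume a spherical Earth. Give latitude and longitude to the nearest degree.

≈ 41°N, 96°W

Convert each endpoint to a unit vector on the sphere (x = cos φ cos λ, y = cos φ sin λ, z = sin φ).
The central angle between the endpoints is δ = arccos(p₁·p₂) ≈ 0.444 rad (25.4°).
Interpolate at f = 1/4 with slerp weights a = sin((1−f)δ)/sin δ ≈ 0.761, b = sin(fδ)/sin δ ≈ 0.258.
p = a·p₁ + b·p₂ ≈ (-0.078, -0.754, 0.652); φ = arcsin(p_z) ≈ 40.69°, λ = atan2(p_y, p_x) ≈ -95.91°.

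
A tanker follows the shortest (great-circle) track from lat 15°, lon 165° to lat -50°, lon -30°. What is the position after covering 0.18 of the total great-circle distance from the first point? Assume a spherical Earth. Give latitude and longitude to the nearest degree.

≈ lat -10°, lon 172°

Convert each endpoint to a unit vector on the sphere (x = cos φ cos λ, y = cos φ sin λ, z = sin φ).
The central angle between the endpoints is δ = arccos(p₁·p₂) ≈ 2.495 rad (142.9°).
Interpolate at f = 0.18 with slerp weights a = sin((1−f)δ)/sin δ ≈ 1.476, b = sin(fδ)/sin δ ≈ 0.720.
p = a·p₁ + b·p₂ ≈ (-0.976, 0.137, -0.170); φ = arcsin(p_z) ≈ -9.78°, λ = atan2(p_y, p_x) ≈ 171.98°.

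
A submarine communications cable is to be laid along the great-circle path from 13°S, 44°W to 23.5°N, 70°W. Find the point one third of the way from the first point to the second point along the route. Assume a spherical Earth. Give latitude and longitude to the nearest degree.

From cos δ = sin φ₁ sin φ₂ + cos φ₁ cos φ₂ cos Δλ, the central angle is δ ≈ 0.776 rad (44.5°).
Interpolate at f = 1/3 with slerp weights a = sin((1−f)δ)/sin δ ≈ 0.706, b = sin(fδ)/sin δ ≈ 0.365.
p = a·p₁ + b·p₂ ≈ (0.609, -0.793, -0.013); φ = arcsin(p_z) ≈ -0.76°, λ = atan2(p_y, p_x) ≈ -52.44°.

≈ 1°S, 52°W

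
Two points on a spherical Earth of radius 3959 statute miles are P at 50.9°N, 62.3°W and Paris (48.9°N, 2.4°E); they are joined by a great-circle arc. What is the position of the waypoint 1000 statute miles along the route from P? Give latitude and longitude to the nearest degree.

≈ 54°N, 39°W

Convert each endpoint to a unit vector on the sphere (x = cos φ cos λ, y = cos φ sin λ, z = sin φ).
The central angle between the endpoints is δ = arccos(p₁·p₂) ≈ 0.704 rad (40.4°). The total great-circle distance is δ·R ≈ 0.704 × 3959 ≈ 2789 mi, so the target fraction is f = 1000/2789 ≈ 0.359.
Interpolate at f ≈ 0.359 with slerp weights a = sin((1−f)δ)/sin δ ≈ 0.674, b = sin(fδ)/sin δ ≈ 0.386.
p = a·p₁ + b·p₂ ≈ (0.451, -0.366, 0.814); φ = arcsin(p_z) ≈ 54.49°, λ = atan2(p_y, p_x) ≈ -39.04°.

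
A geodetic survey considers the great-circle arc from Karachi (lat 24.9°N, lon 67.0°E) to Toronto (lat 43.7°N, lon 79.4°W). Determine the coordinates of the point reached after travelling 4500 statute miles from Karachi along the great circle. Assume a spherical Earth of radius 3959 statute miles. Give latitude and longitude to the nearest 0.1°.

The haversine formula gives a central angle δ ≈ 1.829 rad (104.8°) between the endpoints. The total great-circle distance is δ·R ≈ 1.829 × 3959 ≈ 7241 mi, so the target fraction is f = 4500/7241 ≈ 0.621.
Interpolate at f ≈ 0.621 with slerp weights a = sin((1−f)δ)/sin δ ≈ 0.660, b = sin(fδ)/sin δ ≈ 0.938.
p = a·p₁ + b·p₂ ≈ (0.359, -0.116, 0.926); φ = arcsin(p_z) ≈ 67.86°, λ = atan2(p_y, p_x) ≈ -17.86°.

≈ lat 67.9°N, lon 17.9°W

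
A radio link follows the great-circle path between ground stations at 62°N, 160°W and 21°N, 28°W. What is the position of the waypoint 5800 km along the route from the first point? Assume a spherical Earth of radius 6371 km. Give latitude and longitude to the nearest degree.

≈ 54°N, 49°W

Write both endpoints as unit vectors p₁, p₂ with components (cos φ cos λ, cos φ sin λ, sin φ).
The central angle between the endpoints is δ = arccos(p₁·p₂) ≈ 1.548 rad (88.7°). The total great-circle distance is δ·R ≈ 1.548 × 6371 ≈ 9860 km, so the target fraction is f = 5800/9860 ≈ 0.588.
Interpolate at f ≈ 0.588 with slerp weights a = sin((1−f)δ)/sin δ ≈ 0.595, b = sin(fδ)/sin δ ≈ 0.790.
p = a·p₁ + b·p₂ ≈ (0.389, -0.442, 0.809); φ = arcsin(p_z) ≈ 53.96°, λ = atan2(p_y, p_x) ≈ -48.67°.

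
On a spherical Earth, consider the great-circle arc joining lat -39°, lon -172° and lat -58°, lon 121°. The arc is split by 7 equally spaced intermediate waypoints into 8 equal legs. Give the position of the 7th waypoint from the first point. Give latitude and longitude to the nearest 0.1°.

≈ lat -58.1°, lon 131.9°

Convert each endpoint to a unit vector on the sphere (x = cos φ cos λ, y = cos φ sin λ, z = sin φ).
The central angle between the endpoints is δ = arccos(p₁·p₂) ≈ 0.803 rad (46.0°).
Interpolate at f = 7/8 with slerp weights a = sin((1−f)δ)/sin δ ≈ 0.139, b = sin(fδ)/sin δ ≈ 0.898.
p = a·p₁ + b·p₂ ≈ (-0.352, 0.393, -0.849); φ = arcsin(p_z) ≈ -58.15°, λ = atan2(p_y, p_x) ≈ 131.88°.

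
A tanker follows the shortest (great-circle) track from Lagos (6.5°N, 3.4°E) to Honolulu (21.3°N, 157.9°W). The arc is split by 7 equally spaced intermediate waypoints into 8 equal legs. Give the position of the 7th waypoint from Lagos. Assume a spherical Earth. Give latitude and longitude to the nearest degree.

≈ 36°N, 145°W

Write both endpoints as unit vectors p₁, p₂ with components (cos φ cos λ, cos φ sin λ, sin φ).
The central angle between the endpoints is δ = arccos(p₁·p₂) ≈ 2.560 rad (146.7°).
Interpolate at f = 7/8 with slerp weights a = sin((1−f)δ)/sin δ ≈ 0.573, b = sin(fδ)/sin δ ≈ 1.428.
p = a·p₁ + b·p₂ ≈ (-0.665, -0.467, 0.584); φ = arcsin(p_z) ≈ 35.70°, λ = atan2(p_y, p_x) ≈ -144.91°.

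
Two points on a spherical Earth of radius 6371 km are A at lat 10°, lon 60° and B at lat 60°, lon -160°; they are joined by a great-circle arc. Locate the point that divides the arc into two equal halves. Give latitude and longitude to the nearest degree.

Write both endpoints as unit vectors p₁, p₂ with components (cos φ cos λ, cos φ sin λ, sin φ).
The central angle between the endpoints is δ = arccos(p₁·p₂) ≈ 1.800 rad (103.1°).
Interpolate at f = 1/2 with slerp weights a = sin((1−f)δ)/sin δ ≈ 0.804, b = sin(fδ)/sin δ ≈ 0.804.
p = a·p₁ + b·p₂ ≈ (0.018, 0.548, 0.836); φ = arcsin(p_z) ≈ 56.73°, λ = atan2(p_y, p_x) ≈ 88.11°.

≈ lat 57°, lon 88°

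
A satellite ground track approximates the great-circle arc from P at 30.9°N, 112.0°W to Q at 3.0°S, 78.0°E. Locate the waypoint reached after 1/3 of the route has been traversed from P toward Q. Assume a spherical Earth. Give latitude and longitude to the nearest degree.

≈ 71°N, 168°W

From cos δ = sin φ₁ sin φ₂ + cos φ₁ cos φ₂ cos Δλ, the central angle is δ ≈ 2.628 rad (150.5°).
Interpolate at f = 1/3 with slerp weights a = sin((1−f)δ)/sin δ ≈ 2.000, b = sin(fδ)/sin δ ≈ 1.562.
p = a·p₁ + b·p₂ ≈ (-0.319, -0.066, 0.946); φ = arcsin(p_z) ≈ 71.01°, λ = atan2(p_y, p_x) ≈ -168.34°.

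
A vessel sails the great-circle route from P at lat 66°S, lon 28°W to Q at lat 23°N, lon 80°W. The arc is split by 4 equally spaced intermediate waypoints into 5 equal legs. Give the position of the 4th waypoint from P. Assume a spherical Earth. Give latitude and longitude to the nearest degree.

≈ lat 4°N, lon 74°W

Convert each endpoint to a unit vector on the sphere (x = cos φ cos λ, y = cos φ sin λ, z = sin φ).
The central angle between the endpoints is δ = arccos(p₁·p₂) ≈ 1.698 rad (97.3°).
Interpolate at f = 4/5 with slerp weights a = sin((1−f)δ)/sin δ ≈ 0.336, b = sin(fδ)/sin δ ≈ 0.985.
p = a·p₁ + b·p₂ ≈ (0.278, -0.957, 0.078); φ = arcsin(p_z) ≈ 4.49°, λ = atan2(p_y, p_x) ≈ -73.80°.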